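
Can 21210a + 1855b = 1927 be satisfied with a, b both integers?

no

gcd(21210, 1855) = 35  (21210 = 11*1855 + 805, 1855 = 2*805 + 245, 805 = 3*245 + 70, 245 = 3*70 + 35, 70 = 2*35).
35 does not divide 1927 (remainder 2), so no integer solutions.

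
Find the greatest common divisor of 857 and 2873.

1

gcd(2873, 857):
  2873 = 3·857 + 302
  857 = 2·302 + 253
  302 = 1·253 + 49
  253 = 5·49 + 8
  49 = 6·8 + 1
  8 = 8·1
so gcd(2873, 857) = 1.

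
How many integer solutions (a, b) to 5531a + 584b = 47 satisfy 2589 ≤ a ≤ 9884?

13

gcd(5531, 584) = 1  (5531 = 9*584 + 275, 584 = 2*275 + 34, 275 = 8*34 + 3, 34 = 11*3 + 1, 3 = 3*1).
Back-substituting, 5531*(-189) + 584*(1790) = 1.
Scale by 47: particular solution (-8883, 84130); reduce a mod 584: (461, -4366).
General solution: a = 461 + 584t, b = -4366 - 5531t for integer t.
2589 ≤ 461 + 584t ≤ 9884 gives t ∈ [4, 16], which is 13 values.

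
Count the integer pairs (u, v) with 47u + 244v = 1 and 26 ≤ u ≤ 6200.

25

gcd(244, 47) = 1  (244 = 5*47 + 9, 47 = 5*9 + 2, 9 = 4*2 + 1, 2 = 2*1).
Back-substituting, 47*(-109) + 244*(21) = 1.
Scale by 1: particular solution (-109, 21); reduce u mod 244: (135, -26).
General solution: u = 135 + 244t, v = -26 - 47t for integer t.
26 ≤ 135 + 244t ≤ 6200 gives t ∈ [0, 24], which is 25 values.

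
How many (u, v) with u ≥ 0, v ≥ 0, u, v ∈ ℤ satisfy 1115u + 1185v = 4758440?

18

gcd(1185, 1115) = 5.
By Bézout, 1115×(-17) + 1185×(16) = 5.
One solution: (109, 3913).
General: u = 109 + 237t, v = 3913 - 223t.
u ≥ 0 ⇒ t ≥ 0; v ≥ 0 ⇒ t ≤ 17. So t ∈ [0, 17]: 18 solutions.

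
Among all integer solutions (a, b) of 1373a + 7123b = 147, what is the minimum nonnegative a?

gcd(7123, 1373) = 1.
1 divides 147, so solutions exist.
By Bézout, 1373×(-3175) + 7123×(612) = 1.
Scale by 147/1 = 147: (a₀, b₀) = (-466725, 89964).
General solution: a = -466725 + 7123t, b = 89964 - 1373t for integer t.
a ≥ 0: smallest is -466725 mod 7123 = 3393 (at t = 66), with b = -654.

3393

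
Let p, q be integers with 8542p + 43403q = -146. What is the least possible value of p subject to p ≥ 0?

13404

gcd(43403, 8542):
  43403 = 5*8542 + 693
  8542 = 12*693 + 226
  693 = 3*226 + 15
  226 = 15*15 + 1
  15 = 15*1
so gcd(43403, 8542) = 1.
1 divides -146, so solutions exist.
Back-substitute for Bézout coefficients:
  1 = 226 - 15*15
  ... = 8542*(2881) + 43403*(-567)
Scale by -146/1 = -146: (p₀, q₀) = (-420626, 82782).
General solution: p = -420626 + 43403t, q = 82782 - 8542t for integer t.
p ≥ 0: smallest is -420626 mod 43403 = 13404 (at t = 10), with q = -2638.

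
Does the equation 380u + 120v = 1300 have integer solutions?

gcd(380, 120):
  380 = 3·120 + 20
  120 = 6·20
so gcd(380, 120) = 20.
20 divides 1300, so integer solutions exist.

yes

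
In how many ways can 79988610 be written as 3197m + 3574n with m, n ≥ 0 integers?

gcd(3574, 3197):
  3574 = 1*3197 + 377
  3197 = 8*377 + 181
  377 = 2*181 + 15
  181 = 12*15 + 1
  15 = 15*1
so gcd(3574, 3197) = 1.
Back-substitute for Bézout coefficients:
  1 = 181 - 12*15
  ... = 3197*(237) + 3574*(-212)
Scale by 79988610: one solution is (18957300570, -16957585320). Reduce m mod 3574: (420, 22005).
General: m = 420 + 3574t, n = 22005 - 3197t.
m ≥ 0 ⇒ t ≥ 0; n ≥ 0 ⇒ t ≤ 6. So t ∈ [0, 6]: 7 solutions.

7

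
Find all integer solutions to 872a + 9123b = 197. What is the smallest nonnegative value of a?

gcd(9123, 872):
  9123 = 10*872 + 403
  872 = 2*403 + 66
  403 = 6*66 + 7
  66 = 9*7 + 3
  7 = 2*3 + 1
  3 = 3*1
so gcd(9123, 872) = 1.
1 divides 197, so solutions exist.
Back-substitute for Bézout coefficients:
  1 = 7 - 2*3
  ... = 872*(-2626) + 9123*(251)
Scale by 197/1 = 197: (a₀, b₀) = (-517322, 49447).
General solution: a = -517322 + 9123t, b = 49447 - 872t for integer t.
a ≥ 0: smallest is -517322 mod 9123 = 2689 (at t = 57), with b = -257.

2689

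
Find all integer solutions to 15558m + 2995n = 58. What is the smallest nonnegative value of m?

gcd(15558, 2995):
  15558 = 5×2995 + 583
  2995 = 5×583 + 80
  583 = 7×80 + 23
  80 = 3×23 + 11
  23 = 2×11 + 1
  11 = 11×1
so gcd(15558, 2995) = 1.
1 divides 58, so solutions exist.
Back-substitute for Bézout coefficients:
  1 = 23 - 2×11
  ... = 15558×(262) + 2995×(-1361)
Scale by 58/1 = 58: (m₀, n₀) = (15196, -78938).
General solution: m = 15196 + 2995t, n = -78938 - 15558t for integer t.
m ≥ 0: smallest is 15196 mod 2995 = 221 (at t = -5), with n = -1148.

221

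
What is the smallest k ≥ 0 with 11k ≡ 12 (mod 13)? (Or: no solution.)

7

gcd(13, 11) = 1.
1 divides 12, so solutions exist.
By Bézout, 11·(6) + 13·(-5) = 1.
So 11·(6) ≡ 1 (mod 13); multiply by 12: k ≡ 72 (mod 13).
Smallest nonnegative: k = 72 mod 13 = 7.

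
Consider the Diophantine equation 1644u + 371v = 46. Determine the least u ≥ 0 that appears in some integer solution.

gcd(1644, 371) = 1.
1 divides 46, so solutions exist.
By Bézout, 1644×(160) + 371×(-709) = 1.
Scale by 46/1 = 46: (u₀, v₀) = (7360, -32614).
General solution: u = 7360 + 371t, v = -32614 - 1644t for integer t.
u ≥ 0: smallest is 7360 mod 371 = 311 (at t = -19), with v = -1378.

311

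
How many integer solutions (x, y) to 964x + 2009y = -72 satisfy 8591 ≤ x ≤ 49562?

20

gcd(2009, 964) = 1.
By Bézout, 964·(248) + 2009·(-119) = 1.
Particular solution: (225, -108).
General solution: x = 225 + 2009t, y = -108 - 964t for integer t.
8591 ≤ 225 + 2009t ≤ 49562 gives t ∈ [5, 24], which is 20 values.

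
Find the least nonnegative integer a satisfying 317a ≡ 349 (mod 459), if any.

143

gcd(459, 317) = 1  (459 = 1×317 + 142, 317 = 2×142 + 33, 142 = 4×33 + 10, 33 = 3×10 + 3, 10 = 3×3 + 1, 3 = 3×1).
1 divides 349, so solutions exist.
Back-substituting, 317×(-139) + 459×(96) = 1.
So 317×(-139) ≡ 1 (mod 459); multiply by 349: a ≡ -48511 (mod 459).
Smallest nonnegative: a = -48511 mod 459 = 143.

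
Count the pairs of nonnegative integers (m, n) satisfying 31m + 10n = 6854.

22

gcd(31, 10):
  31 = 3*10 + 1
  10 = 10*1
so gcd(31, 10) = 1.
Back-substitute for Bézout coefficients:
  1 = 31 - 3*10
  ... = 31*(1) + 10*(-3)
Scale by 6854: one solution is (6854, -20562). Reduce m mod 10: (4, 673).
General: m = 4 + 10t, n = 673 - 31t.
m ≥ 0 ⇒ t ≥ 0; n ≥ 0 ⇒ t ≤ 21. So t ∈ [0, 21]: 22 solutions.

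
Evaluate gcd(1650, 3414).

6

gcd(3414, 1650):
  3414 = 2×1650 + 114
  1650 = 14×114 + 54
  114 = 2×54 + 6
  54 = 9×6
so gcd(3414, 1650) = 6.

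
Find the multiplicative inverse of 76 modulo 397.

gcd(397, 76):
  397 = 5*76 + 17
  76 = 4*17 + 8
  17 = 2*8 + 1
  8 = 8*1
so gcd(397, 76) = 1.
Back-substitute for Bézout coefficients:
  1 = 17 - 2*8
  ... = 76*(-47) + 397*(9)
So 76*-47 ≡ 1 (mod 397), and -47 mod 397 = 350.

350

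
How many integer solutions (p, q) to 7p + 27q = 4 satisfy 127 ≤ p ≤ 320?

7

gcd(27, 7) = 1.
By Bézout, 7×(4) + 27×(-1) = 1.
Particular solution: (16, -4).
General solution: p = 16 + 27t, q = -4 - 7t for integer t.
127 ≤ 16 + 27t ≤ 320 gives t ∈ [5, 11], which is 7 values.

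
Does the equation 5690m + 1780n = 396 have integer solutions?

gcd(5690, 1780) = 10  (5690 = 3·1780 + 350, 1780 = 5·350 + 30, 350 = 11·30 + 20, 30 = 1·20 + 10, 20 = 2·10).
10 does not divide 396 (remainder 6), so no integer solutions.

no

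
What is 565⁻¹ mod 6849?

1588

gcd(6849, 565) = 1.
By Bézout, 565*(1588) + 6849*(-131) = 1.
So 565*1588 ≡ 1 (mod 6849), and 1588 mod 6849 = 1588.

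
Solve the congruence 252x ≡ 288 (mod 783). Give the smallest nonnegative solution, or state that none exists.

gcd(783, 252) = 9  (783 = 3×252 + 27, 252 = 9×27 + 9, 27 = 3×9).
9 divides 288, so solutions exist.
Back-substituting, 252×(28) + 783×(-9) = 9.
So 252×(28) ≡ 9 (mod 783); multiply by 32: x ≡ 896 (mod 87).
Smallest nonnegative: x = 896 mod 87 = 26.

26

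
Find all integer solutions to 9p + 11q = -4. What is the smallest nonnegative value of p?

gcd(11, 9):
  11 = 1×9 + 2
  9 = 4×2 + 1
  2 = 2×1
so gcd(11, 9) = 1.
1 divides -4, so solutions exist.
Back-substitute for Bézout coefficients:
  1 = 9 - 4×2
  ... = 9×(5) + 11×(-4)
Scale by -4/1 = -4: (p₀, q₀) = (-20, 16).
General solution: p = -20 + 11t, q = 16 - 9t for integer t.
p ≥ 0: smallest is -20 mod 11 = 2 (at t = 2), with q = -2.

2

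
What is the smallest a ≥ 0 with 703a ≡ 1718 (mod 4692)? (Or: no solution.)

gcd(4692, 703) = 1.
1 divides 1718, so solutions exist.
By Bézout, 703*(-881) + 4692*(132) = 1.
So 703*(-881) ≡ 1 (mod 4692); multiply by 1718: a ≡ -1513558 (mod 4692).
Smallest nonnegative: a = -1513558 mod 4692 = 1958.

1958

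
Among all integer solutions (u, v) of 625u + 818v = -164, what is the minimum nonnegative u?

128

gcd(818, 625):
  818 = 1×625 + 193
  625 = 3×193 + 46
  193 = 4×46 + 9
  46 = 5×9 + 1
  9 = 9×1
so gcd(818, 625) = 1.
1 divides -164, so solutions exist.
Back-substitute for Bézout coefficients:
  1 = 46 - 5×9
  ... = 625×(89) + 818×(-68)
Scale by -164/1 = -164: (u₀, v₀) = (-14596, 11152).
General solution: u = -14596 + 818t, v = 11152 - 625t for integer t.
u ≥ 0: smallest is -14596 mod 818 = 128 (at t = 18), with v = -98.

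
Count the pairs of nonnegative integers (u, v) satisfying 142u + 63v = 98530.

11

gcd(142, 63) = 1.
By Bézout, 142×(4) + 63×(-9) = 1.
One solution: (55, 1440).
General: u = 55 + 63t, v = 1440 - 142t.
u ≥ 0 ⇒ t ≥ 0; v ≥ 0 ⇒ t ≤ 10. So t ∈ [0, 10]: 11 solutions.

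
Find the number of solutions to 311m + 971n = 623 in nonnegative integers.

0

gcd(971, 311) = 1  (971 = 3*311 + 38, 311 = 8*38 + 7, 38 = 5*7 + 3, 7 = 2*3 + 1, 3 = 3*1).
Back-substituting, 311*(281) + 971*(-90) = 1.
Scale by 623: one solution is (175063, -56070). Reduce m mod 971: (283, -90).
General: m = 283 + 971t, n = -90 - 311t.
m ≥ 0 ⇒ t ≥ 0; n ≥ 0 ⇒ t ≤ -1. So t ∈ [0, -1]: 0 solutions.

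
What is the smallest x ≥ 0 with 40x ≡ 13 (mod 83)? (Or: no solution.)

19

gcd(83, 40):
  83 = 2*40 + 3
  40 = 13*3 + 1
  3 = 3*1
so gcd(83, 40) = 1.
1 divides 13, so solutions exist.
Back-substitute for Bézout coefficients:
  1 = 40 - 13*3
  ... = 40*(27) + 83*(-13)
So 40*(27) ≡ 1 (mod 83); multiply by 13: x ≡ 351 (mod 83).
Smallest nonnegative: x = 351 mod 83 = 19.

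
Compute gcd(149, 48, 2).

gcd(149, 48) = 1  (149 = 3×48 + 5, 48 = 9×5 + 3, 5 = 1×3 + 2, 3 = 1×2 + 1, 2 = 2×1).
gcd(1, 2) = 1.

1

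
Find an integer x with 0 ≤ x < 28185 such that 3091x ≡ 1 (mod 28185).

19021

gcd(28185, 3091):
  28185 = 9·3091 + 366
  3091 = 8·366 + 163
  366 = 2·163 + 40
  163 = 4·40 + 3
  40 = 13·3 + 1
  3 = 3·1
so gcd(28185, 3091) = 1.
Back-substitute for Bézout coefficients:
  1 = 40 - 13·3
  ... = 3091·(-9164) + 28185·(1005)
So 3091·-9164 ≡ 1 (mod 28185), and -9164 mod 28185 = 19021.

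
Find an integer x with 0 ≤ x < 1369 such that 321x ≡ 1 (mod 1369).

gcd(1369, 321):
  1369 = 4·321 + 85
  321 = 3·85 + 66
  85 = 1·66 + 19
  66 = 3·19 + 9
  19 = 2·9 + 1
  9 = 9·1
so gcd(1369, 321) = 1.
Back-substitute for Bézout coefficients:
  1 = 19 - 2·9
  ... = 321·(-145) + 1369·(34)
So 321·-145 ≡ 1 (mod 1369), and -145 mod 1369 = 1224.

1224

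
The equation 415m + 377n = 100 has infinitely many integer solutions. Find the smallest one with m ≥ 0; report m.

82

gcd(415, 377) = 1.
1 divides 100, so solutions exist.
By Bézout, 415·(129) + 377·(-142) = 1.
Scale by 100/1 = 100: (m₀, n₀) = (12900, -14200).
General solution: m = 12900 + 377t, n = -14200 - 415t for integer t.
m ≥ 0: smallest is 12900 mod 377 = 82 (at t = -34), with n = -90.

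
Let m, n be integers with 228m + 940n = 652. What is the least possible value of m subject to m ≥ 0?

209

gcd(940, 228) = 4  (940 = 4×228 + 28, 228 = 8×28 + 4, 28 = 7×4).
4 divides 652, so solutions exist.
Back-substituting, 228×(33) + 940×(-8) = 4.
Scale by 652/4 = 163: (m₀, n₀) = (5379, -1304).
General solution: m = 5379 + 235t, n = -1304 - 57t for integer t.
m ≥ 0: smallest is 5379 mod 235 = 209 (at t = -22), with n = -50.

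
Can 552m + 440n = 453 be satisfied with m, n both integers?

no

gcd(552, 440) = 8  (552 = 1·440 + 112, 440 = 3·112 + 104, 112 = 1·104 + 8, 104 = 13·8).
8 does not divide 453 (remainder 5), so no integer solutions.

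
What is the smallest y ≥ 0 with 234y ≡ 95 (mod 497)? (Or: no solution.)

gcd(497, 234):
  497 = 2*234 + 29
  234 = 8*29 + 2
  29 = 14*2 + 1
  2 = 2*1
so gcd(497, 234) = 1.
1 divides 95, so solutions exist.
Back-substitute for Bézout coefficients:
  1 = 29 - 14*2
  ... = 234*(-240) + 497*(113)
So 234*(-240) ≡ 1 (mod 497); multiply by 95: y ≡ -22800 (mod 497).
Smallest nonnegative: y = -22800 mod 497 = 62.

62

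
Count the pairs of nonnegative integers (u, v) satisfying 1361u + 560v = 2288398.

gcd(1361, 560) = 1.
By Bézout, 1361*(-79) + 560*(192) = 1.
One solution: (238, 3508).
General: u = 238 + 560t, v = 3508 - 1361t.
u ≥ 0 ⇒ t ≥ 0; v ≥ 0 ⇒ t ≤ 2. So t ∈ [0, 2]: 3 solutions.

3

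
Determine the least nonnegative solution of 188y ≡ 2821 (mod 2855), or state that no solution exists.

2217

gcd(2855, 188) = 1  (2855 = 15·188 + 35, 188 = 5·35 + 13, 35 = 2·13 + 9, 13 = 1·9 + 4, 9 = 2·4 + 1, 4 = 4·1).
1 divides 2821, so solutions exist.
Back-substituting, 188·(-653) + 2855·(43) = 1.
So 188·(-653) ≡ 1 (mod 2855); multiply by 2821: y ≡ -1842113 (mod 2855).
Smallest nonnegative: y = -1842113 mod 2855 = 2217.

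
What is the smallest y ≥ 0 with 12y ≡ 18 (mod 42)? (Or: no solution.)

gcd(42, 12):
  42 = 3*12 + 6
  12 = 2*6
so gcd(42, 12) = 6.
6 divides 18, so solutions exist.
Back-substitute for Bézout coefficients:
  6 = 42 - 3*12
  ... = 12*(-3) + 42*(1)
So 12*(-3) ≡ 6 (mod 42); multiply by 3: y ≡ -9 (mod 7).
Smallest nonnegative: y = -9 mod 7 = 5.

5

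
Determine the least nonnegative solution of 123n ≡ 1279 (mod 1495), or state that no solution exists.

gcd(1495, 123) = 1.
1 divides 1279, so solutions exist.
By Bézout, 123×(-158) + 1495×(13) = 1.
So 123×(-158) ≡ 1 (mod 1495); multiply by 1279: n ≡ -202082 (mod 1495).
Smallest nonnegative: n = -202082 mod 1495 = 1238.

1238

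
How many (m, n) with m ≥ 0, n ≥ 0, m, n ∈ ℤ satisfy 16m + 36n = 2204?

gcd(36, 16) = 4  (36 = 2×16 + 4, 16 = 4×4).
Back-substituting, 16×(-2) + 36×(1) = 4.
Scale by 551: one solution is (-1102, 551). Reduce m mod 9: (5, 59).
General: m = 5 + 9t, n = 59 - 4t.
m ≥ 0 ⇒ t ≥ 0; n ≥ 0 ⇒ t ≤ 14. So t ∈ [0, 14]: 15 solutions.

15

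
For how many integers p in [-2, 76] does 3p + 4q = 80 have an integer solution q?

20

gcd(4, 3) = 1  (4 = 1×3 + 1, 3 = 3×1).
Back-substituting, 3×(-1) + 4×(1) = 1.
Scale by 80: particular solution (-80, 80); reduce p mod 4: (0, 20).
General solution: p = 0 + 4t, q = 20 - 3t for integer t.
-2 ≤ 0 + 4t ≤ 76 gives t ∈ [0, 19], which is 20 values.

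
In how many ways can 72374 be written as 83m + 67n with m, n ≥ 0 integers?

gcd(83, 67) = 1  (83 = 1*67 + 16, 67 = 4*16 + 3, 16 = 5*3 + 1, 3 = 3*1).
Back-substituting, 83*(21) + 67*(-26) = 1.
Scale by 72374: one solution is (1519854, -1881724). Reduce m mod 67: (26, 1048).
General: m = 26 + 67t, n = 1048 - 83t.
m ≥ 0 ⇒ t ≥ 0; n ≥ 0 ⇒ t ≤ 12. So t ∈ [0, 12]: 13 solutions.

13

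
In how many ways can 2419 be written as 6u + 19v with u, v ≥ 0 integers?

22

gcd(19, 6) = 1.
By Bézout, 6·(-3) + 19·(1) = 1.
One solution: (1, 127).
General: u = 1 + 19t, v = 127 - 6t.
u ≥ 0 ⇒ t ≥ 0; v ≥ 0 ⇒ t ≤ 21. So t ∈ [0, 21]: 22 solutions.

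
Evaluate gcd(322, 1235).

1

gcd(1235, 322):
  1235 = 3×322 + 269
  322 = 1×269 + 53
  269 = 5×53 + 4
  53 = 13×4 + 1
  4 = 4×1
so gcd(1235, 322) = 1.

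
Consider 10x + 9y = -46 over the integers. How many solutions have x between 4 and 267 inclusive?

gcd(10, 9) = 1.
By Bézout, 10×(1) + 9×(-1) = 1.
Particular solution: (8, -14).
General solution: x = 8 + 9t, y = -14 - 10t for integer t.
4 ≤ 8 + 9t ≤ 267 gives t ∈ [0, 28], which is 29 values.

29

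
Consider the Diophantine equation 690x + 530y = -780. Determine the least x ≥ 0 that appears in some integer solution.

15

gcd(690, 530) = 10.
10 divides -780, so solutions exist.
By Bézout, 690·(10) + 530·(-13) = 10.
Scale by -780/10 = -78: (x₀, y₀) = (-780, 1014).
General solution: x = -780 + 53t, y = 1014 - 69t for integer t.
x ≥ 0: smallest is -780 mod 53 = 15 (at t = 15), with y = -21.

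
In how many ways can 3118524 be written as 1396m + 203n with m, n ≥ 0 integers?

11

gcd(1396, 203) = 1  (1396 = 6·203 + 178, 203 = 1·178 + 25, 178 = 7·25 + 3, 25 = 8·3 + 1, 3 = 3·1).
Back-substituting, 1396·(-65) + 203·(447) = 1.
Scale by 3118524: one solution is (-202704060, 1393980228). Reduce m mod 203: (169, 14200).
General: m = 169 + 203t, n = 14200 - 1396t.
m ≥ 0 ⇒ t ≥ 0; n ≥ 0 ⇒ t ≤ 10. So t ∈ [0, 10]: 11 solutions.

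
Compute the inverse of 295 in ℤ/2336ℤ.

1655

gcd(2336, 295):
  2336 = 7·295 + 271
  295 = 1·271 + 24
  271 = 11·24 + 7
  24 = 3·7 + 3
  7 = 2·3 + 1
  3 = 3·1
so gcd(2336, 295) = 1.
Back-substitute for Bézout coefficients:
  1 = 7 - 2·3
  ... = 295·(-681) + 2336·(86)
So 295·-681 ≡ 1 (mod 2336), and -681 mod 2336 = 1655.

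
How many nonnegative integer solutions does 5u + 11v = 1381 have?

25

gcd(11, 5):
  11 = 2×5 + 1
  5 = 5×1
so gcd(11, 5) = 1.
Back-substitute for Bézout coefficients:
  1 = 11 - 2×5
  ... = 5×(-2) + 11×(1)
Scale by 1381: one solution is (-2762, 1381). Reduce u mod 11: (10, 121).
General: u = 10 + 11t, v = 121 - 5t.
u ≥ 0 ⇒ t ≥ 0; v ≥ 0 ⇒ t ≤ 24. So t ∈ [0, 24]: 25 solutions.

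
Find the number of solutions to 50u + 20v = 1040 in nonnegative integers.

gcd(50, 20) = 10  (50 = 2·20 + 10, 20 = 2·10).
Back-substituting, 50·(1) + 20·(-2) = 10.
Scale by 104: one solution is (104, -208). Reduce u mod 2: (0, 52).
General: u = 0 + 2t, v = 52 - 5t.
u ≥ 0 ⇒ t ≥ 0; v ≥ 0 ⇒ t ≤ 10. So t ∈ [0, 10]: 11 solutions.

11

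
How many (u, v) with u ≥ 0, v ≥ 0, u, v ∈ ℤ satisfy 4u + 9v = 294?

gcd(9, 4):
  9 = 2*4 + 1
  4 = 4*1
so gcd(9, 4) = 1.
Back-substitute for Bézout coefficients:
  1 = 9 - 2*4
  ... = 4*(-2) + 9*(1)
Scale by 294: one solution is (-588, 294). Reduce u mod 9: (6, 30).
General: u = 6 + 9t, v = 30 - 4t.
u ≥ 0 ⇒ t ≥ 0; v ≥ 0 ⇒ t ≤ 7. So t ∈ [0, 7]: 8 solutions.

8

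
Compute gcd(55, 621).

1

gcd(621, 55):
  621 = 11·55 + 16
  55 = 3·16 + 7
  16 = 2·7 + 2
  7 = 3·2 + 1
  2 = 2·1
so gcd(621, 55) = 1.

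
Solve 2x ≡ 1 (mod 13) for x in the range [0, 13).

7

gcd(13, 2):
  13 = 6·2 + 1
  2 = 2·1
so gcd(13, 2) = 1.
Back-substitute for Bézout coefficients:
  1 = 13 - 6·2
  ... = 2·(-6) + 13·(1)
So 2·-6 ≡ 1 (mod 13), and -6 mod 13 = 7.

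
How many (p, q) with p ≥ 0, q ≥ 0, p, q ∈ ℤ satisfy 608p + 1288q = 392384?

gcd(1288, 608) = 8.
By Bézout, 608·(-36) + 1288·(17) = 8.
One solution: (120, 248).
General: p = 120 + 161t, q = 248 - 76t.
p ≥ 0 ⇒ t ≥ 0; q ≥ 0 ⇒ t ≤ 3. So t ∈ [0, 3]: 4 solutions.

4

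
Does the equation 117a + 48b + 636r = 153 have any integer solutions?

yes

gcd(117, 48) = 3  (117 = 2·48 + 21, 48 = 2·21 + 6, 21 = 3·6 + 3, 6 = 2·3).
gcd(3, 636) = 3.
3 divides 153, so integer solutions exist.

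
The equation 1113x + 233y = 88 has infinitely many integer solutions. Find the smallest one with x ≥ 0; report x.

70

gcd(1113, 233):
  1113 = 4·233 + 181
  233 = 1·181 + 52
  181 = 3·52 + 25
  52 = 2·25 + 2
  25 = 12·2 + 1
  2 = 2·1
so gcd(1113, 233) = 1.
1 divides 88, so solutions exist.
Back-substitute for Bézout coefficients:
  1 = 25 - 12·2
  ... = 1113·(112) + 233·(-535)
Scale by 88/1 = 88: (x₀, y₀) = (9856, -47080).
General solution: x = 9856 + 233t, y = -47080 - 1113t for integer t.
x ≥ 0: smallest is 9856 mod 233 = 70 (at t = -42), with y = -334.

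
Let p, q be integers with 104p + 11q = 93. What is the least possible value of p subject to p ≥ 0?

gcd(104, 11) = 1  (104 = 9×11 + 5, 11 = 2×5 + 1, 5 = 5×1).
1 divides 93, so solutions exist.
Back-substituting, 104×(-2) + 11×(19) = 1.
Scale by 93/1 = 93: (p₀, q₀) = (-186, 1767).
General solution: p = -186 + 11t, q = 1767 - 104t for integer t.
p ≥ 0: smallest is -186 mod 11 = 1 (at t = 17), with q = -1.

1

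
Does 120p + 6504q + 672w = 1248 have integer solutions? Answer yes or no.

gcd(6504, 120):
  6504 = 54·120 + 24
  120 = 5·24
so gcd(6504, 120) = 24.
gcd(24, 672) = 24.
24 divides 1248, so integer solutions exist.

yes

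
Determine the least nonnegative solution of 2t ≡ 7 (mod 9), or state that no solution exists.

gcd(9, 2):
  9 = 4*2 + 1
  2 = 2*1
so gcd(9, 2) = 1.
1 divides 7, so solutions exist.
Back-substitute for Bézout coefficients:
  1 = 9 - 4*2
  ... = 2*(-4) + 9*(1)
So 2*(-4) ≡ 1 (mod 9); multiply by 7: t ≡ -28 (mod 9).
Smallest nonnegative: t = -28 mod 9 = 8.

8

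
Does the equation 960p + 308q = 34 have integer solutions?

gcd(960, 308) = 4  (960 = 3×308 + 36, 308 = 8×36 + 20, 36 = 1×20 + 16, 20 = 1×16 + 4, 16 = 4×4).
4 does not divide 34 (remainder 2), so no integer solutions.

no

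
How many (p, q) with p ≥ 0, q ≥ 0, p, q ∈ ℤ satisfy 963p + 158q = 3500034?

23

gcd(963, 158) = 1  (963 = 6×158 + 15, 158 = 10×15 + 8, 15 = 1×8 + 7, 8 = 1×7 + 1, 7 = 7×1).
Back-substituting, 963×(-21) + 158×(128) = 1.
Scale by 3500034: one solution is (-73500714, 448004352). Reduce p mod 158: (96, 21567).
General: p = 96 + 158t, q = 21567 - 963t.
p ≥ 0 ⇒ t ≥ 0; q ≥ 0 ⇒ t ≤ 22. So t ∈ [0, 22]: 23 solutions.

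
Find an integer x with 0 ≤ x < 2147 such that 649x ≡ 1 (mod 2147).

gcd(2147, 649):
  2147 = 3·649 + 200
  649 = 3·200 + 49
  200 = 4·49 + 4
  49 = 12·4 + 1
  4 = 4·1
so gcd(2147, 649) = 1.
Back-substitute for Bézout coefficients:
  1 = 49 - 12·4
  ... = 649·(526) + 2147·(-159)
So 649·526 ≡ 1 (mod 2147), and 526 mod 2147 = 526.

526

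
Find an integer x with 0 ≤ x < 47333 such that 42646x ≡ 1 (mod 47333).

40688

gcd(47333, 42646) = 1.
By Bézout, 42646·(-6645) + 47333·(5987) = 1.
So 42646·-6645 ≡ 1 (mod 47333), and -6645 mod 47333 = 40688.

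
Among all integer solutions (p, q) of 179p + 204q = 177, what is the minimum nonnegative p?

99

gcd(204, 179) = 1.
1 divides 177, so solutions exist.
By Bézout, 179*(-49) + 204*(43) = 1.
Scale by 177/1 = 177: (p₀, q₀) = (-8673, 7611).
General solution: p = -8673 + 204t, q = 7611 - 179t for integer t.
p ≥ 0: smallest is -8673 mod 204 = 99 (at t = 43), with q = -86.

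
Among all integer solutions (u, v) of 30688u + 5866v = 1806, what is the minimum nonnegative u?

gcd(30688, 5866):
  30688 = 5*5866 + 1358
  5866 = 4*1358 + 434
  1358 = 3*434 + 56
  434 = 7*56 + 42
  56 = 1*42 + 14
  42 = 3*14
so gcd(30688, 5866) = 14.
14 divides 1806, so solutions exist.
Back-substitute for Bézout coefficients:
  14 = 56 - 1*42
  ... = 30688*(108) + 5866*(-565)
Scale by 1806/14 = 129: (u₀, v₀) = (13932, -72885).
General solution: u = 13932 + 419t, v = -72885 - 2192t for integer t.
u ≥ 0: smallest is 13932 mod 419 = 105 (at t = -33), with v = -549.

105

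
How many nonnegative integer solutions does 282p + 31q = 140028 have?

gcd(282, 31) = 1  (282 = 9×31 + 3, 31 = 10×3 + 1, 3 = 3×1).
Back-substituting, 282×(-10) + 31×(91) = 1.
Scale by 140028: one solution is (-1400280, 12742548). Reduce p mod 31: (21, 4326).
General: p = 21 + 31t, q = 4326 - 282t.
p ≥ 0 ⇒ t ≥ 0; q ≥ 0 ⇒ t ≤ 15. So t ∈ [0, 15]: 16 solutions.

16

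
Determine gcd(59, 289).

1

gcd(289, 59) = 1  (289 = 4×59 + 53, 59 = 1×53 + 6, 53 = 8×6 + 5, 6 = 1×5 + 1, 5 = 5×1).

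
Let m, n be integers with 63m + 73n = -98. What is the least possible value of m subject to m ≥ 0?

gcd(73, 63):
  73 = 1·63 + 10
  63 = 6·10 + 3
  10 = 3·3 + 1
  3 = 3·1
so gcd(73, 63) = 1.
1 divides -98, so solutions exist.
Back-substitute for Bézout coefficients:
  1 = 10 - 3·3
  ... = 63·(-22) + 73·(19)
Scale by -98/1 = -98: (m₀, n₀) = (2156, -1862).
General solution: m = 2156 + 73t, n = -1862 - 63t for integer t.
m ≥ 0: smallest is 2156 mod 73 = 39 (at t = -29), with n = -35.

39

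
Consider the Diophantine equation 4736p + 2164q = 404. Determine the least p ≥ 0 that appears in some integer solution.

gcd(4736, 2164):
  4736 = 2*2164 + 408
  2164 = 5*408 + 124
  408 = 3*124 + 36
  124 = 3*36 + 16
  36 = 2*16 + 4
  16 = 4*4
so gcd(4736, 2164) = 4.
4 divides 404, so solutions exist.
Back-substitute for Bézout coefficients:
  4 = 36 - 2*16
  ... = 4736*(122) + 2164*(-267)
Scale by 404/4 = 101: (p₀, q₀) = (12322, -26967).
General solution: p = 12322 + 541t, q = -26967 - 1184t for integer t.
p ≥ 0: smallest is 12322 mod 541 = 420 (at t = -22), with q = -919.

420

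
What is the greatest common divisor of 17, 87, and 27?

gcd(87, 17):
  87 = 5×17 + 2
  17 = 8×2 + 1
  2 = 2×1
so gcd(87, 17) = 1.
gcd(1, 27) = 1.

1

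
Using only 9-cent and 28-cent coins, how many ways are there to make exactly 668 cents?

Need nonnegative integers with 9j + 28k = 668.
gcd(9, 28) = 1, and 9·(-3) + 28·(1) = 1.
So (j₀, k₀) = (-2004, 668); general j = -2004 + 28t, k = 668 - 9t.
j ≥ 0 ⇒ t ≥ 72; k ≥ 0 ⇒ t ≤ 74. That's 3 values of t.

3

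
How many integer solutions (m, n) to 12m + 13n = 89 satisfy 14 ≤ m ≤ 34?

gcd(13, 12):
  13 = 1*12 + 1
  12 = 12*1
so gcd(13, 12) = 1.
Back-substitute for Bézout coefficients:
  1 = 13 - 1*12
  ... = 12*(-1) + 13*(1)
Scale by 89: particular solution (-89, 89); reduce m mod 13: (2, 5).
General solution: m = 2 + 13t, n = 5 - 12t for integer t.
14 ≤ 2 + 13t ≤ 34 gives t ∈ [1, 2], which is 2 values.

2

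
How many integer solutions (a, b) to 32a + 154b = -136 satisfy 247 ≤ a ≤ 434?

gcd(154, 32):
  154 = 4·32 + 26
  32 = 1·26 + 6
  26 = 4·6 + 2
  6 = 3·2
so gcd(154, 32) = 2.
Back-substitute for Bézout coefficients:
  2 = 26 - 4·6
  ... = 32·(-24) + 154·(5)
Scale by -68: particular solution (1632, -340); reduce a mod 77: (15, -4).
General solution: a = 15 + 77t, b = -4 - 16t for integer t.
247 ≤ 15 + 77t ≤ 434 gives t ∈ [4, 5], which is 2 values.

2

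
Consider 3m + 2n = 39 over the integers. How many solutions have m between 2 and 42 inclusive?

20

gcd(3, 2) = 1.
By Bézout, 3*(1) + 2*(-1) = 1.
Particular solution: (1, 18).
General solution: m = 1 + 2t, n = 18 - 3t for integer t.
2 ≤ 1 + 2t ≤ 42 gives t ∈ [1, 20], which is 20 values.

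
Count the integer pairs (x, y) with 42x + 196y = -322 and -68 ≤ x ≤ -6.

gcd(196, 42):
  196 = 4·42 + 28
  42 = 1·28 + 14
  28 = 2·14
so gcd(196, 42) = 14.
Back-substitute for Bézout coefficients:
  14 = 42 - 1·28
  ... = 42·(5) + 196·(-1)
Scale by -23: particular solution (-115, 23); reduce x mod 14: (11, -4).
General solution: x = 11 + 14t, y = -4 - 3t for integer t.
-68 ≤ 11 + 14t ≤ -6 gives t ∈ [-5, -2], which is 4 values.

4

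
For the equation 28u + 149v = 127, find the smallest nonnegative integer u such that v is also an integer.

95

gcd(149, 28) = 1  (149 = 5*28 + 9, 28 = 3*9 + 1, 9 = 9*1).
1 divides 127, so solutions exist.
Back-substituting, 28*(16) + 149*(-3) = 1.
Scale by 127/1 = 127: (u₀, v₀) = (2032, -381).
General solution: u = 2032 + 149t, v = -381 - 28t for integer t.
u ≥ 0: smallest is 2032 mod 149 = 95 (at t = -13), with v = -17.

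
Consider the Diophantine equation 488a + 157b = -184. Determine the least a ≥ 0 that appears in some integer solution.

100

gcd(488, 157):
  488 = 3×157 + 17
  157 = 9×17 + 4
  17 = 4×4 + 1
  4 = 4×1
so gcd(488, 157) = 1.
1 divides -184, so solutions exist.
Back-substitute for Bézout coefficients:
  1 = 17 - 4×4
  ... = 488×(37) + 157×(-115)
Scale by -184/1 = -184: (a₀, b₀) = (-6808, 21160).
General solution: a = -6808 + 157t, b = 21160 - 488t for integer t.
a ≥ 0: smallest is -6808 mod 157 = 100 (at t = 44), with b = -312.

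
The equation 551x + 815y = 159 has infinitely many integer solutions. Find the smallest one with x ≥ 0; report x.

gcd(815, 551) = 1.
1 divides 159, so solutions exist.
By Bézout, 551*(71) + 815*(-48) = 1.
Scale by 159/1 = 159: (x₀, y₀) = (11289, -7632).
General solution: x = 11289 + 815t, y = -7632 - 551t for integer t.
x ≥ 0: smallest is 11289 mod 815 = 694 (at t = -13), with y = -469.

694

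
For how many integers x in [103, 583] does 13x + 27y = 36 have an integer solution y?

gcd(27, 13) = 1  (27 = 2·13 + 1, 13 = 13·1).
Back-substituting, 13·(-2) + 27·(1) = 1.
Scale by 36: particular solution (-72, 36); reduce x mod 27: (9, -3).
General solution: x = 9 + 27t, y = -3 - 13t for integer t.
103 ≤ 9 + 27t ≤ 583 gives t ∈ [4, 21], which is 18 values.

18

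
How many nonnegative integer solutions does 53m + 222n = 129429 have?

11

gcd(222, 53) = 1  (222 = 4*53 + 10, 53 = 5*10 + 3, 10 = 3*3 + 1, 3 = 3*1).
Back-substituting, 53*(-67) + 222*(16) = 1.
Scale by 129429: one solution is (-8671743, 2070864). Reduce m mod 222: (21, 578).
General: m = 21 + 222t, n = 578 - 53t.
m ≥ 0 ⇒ t ≥ 0; n ≥ 0 ⇒ t ≤ 10. So t ∈ [0, 10]: 11 solutions.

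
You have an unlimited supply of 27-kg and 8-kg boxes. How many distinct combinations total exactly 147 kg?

1

Need nonnegative integers with 27j + 8k = 147.
gcd(27, 8) = 1, and 27·(3) + 8·(-10) = 1.
So (j₀, k₀) = (441, -1470); general j = 441 + 8t, k = -1470 - 27t.
j ≥ 0 ⇒ t ≥ -55; k ≥ 0 ⇒ t ≤ -55. That's 1 value of t.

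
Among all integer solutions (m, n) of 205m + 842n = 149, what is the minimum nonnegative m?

gcd(842, 205) = 1  (842 = 4*205 + 22, 205 = 9*22 + 7, 22 = 3*7 + 1, 7 = 7*1).
1 divides 149, so solutions exist.
Back-substituting, 205*(-115) + 842*(28) = 1.
Scale by 149/1 = 149: (m₀, n₀) = (-17135, 4172).
General solution: m = -17135 + 842t, n = 4172 - 205t for integer t.
m ≥ 0: smallest is -17135 mod 842 = 547 (at t = 21), with n = -133.

547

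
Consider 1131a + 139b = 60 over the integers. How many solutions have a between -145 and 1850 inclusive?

14

gcd(1131, 139) = 1  (1131 = 8×139 + 19, 139 = 7×19 + 6, 19 = 3×6 + 1, 6 = 6×1).
Back-substituting, 1131×(22) + 139×(-179) = 1.
Scale by 60: particular solution (1320, -10740); reduce a mod 139: (69, -561).
General solution: a = 69 + 139t, b = -561 - 1131t for integer t.
-145 ≤ 69 + 139t ≤ 1850 gives t ∈ [-1, 12], which is 14 values.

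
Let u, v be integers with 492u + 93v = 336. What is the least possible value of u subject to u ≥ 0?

9

gcd(492, 93) = 3.
3 divides 336, so solutions exist.
By Bézout, 492*(7) + 93*(-37) = 3.
Scale by 336/3 = 112: (u₀, v₀) = (784, -4144).
General solution: u = 784 + 31t, v = -4144 - 164t for integer t.
u ≥ 0: smallest is 784 mod 31 = 9 (at t = -25), with v = -44.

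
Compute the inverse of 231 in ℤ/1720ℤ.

gcd(1720, 231) = 1.
By Bézout, 231×(551) + 1720×(-74) = 1.
So 231×551 ≡ 1 (mod 1720), and 551 mod 1720 = 551.

551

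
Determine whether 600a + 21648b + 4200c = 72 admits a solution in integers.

gcd(21648, 600):
  21648 = 36×600 + 48
  600 = 12×48 + 24
  48 = 2×24
so gcd(21648, 600) = 24.
gcd(24, 4200) = 24.
24 divides 72, so integer solutions exist.

yes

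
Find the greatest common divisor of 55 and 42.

gcd(55, 42):
  55 = 1·42 + 13
  42 = 3·13 + 3
  13 = 4·3 + 1
  3 = 3·1
so gcd(55, 42) = 1.

1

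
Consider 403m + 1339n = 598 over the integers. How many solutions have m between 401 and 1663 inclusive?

12

gcd(1339, 403) = 13.
By Bézout, 403×(10) + 1339×(-3) = 13.
Particular solution: (48, -14).
General solution: m = 48 + 103t, n = -14 - 31t for integer t.
401 ≤ 48 + 103t ≤ 1663 gives t ∈ [4, 15], which is 12 values.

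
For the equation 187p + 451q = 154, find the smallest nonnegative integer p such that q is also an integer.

37

gcd(451, 187) = 11.
11 divides 154, so solutions exist.
By Bézout, 187×(-12) + 451×(5) = 11.
Scale by 154/11 = 14: (p₀, q₀) = (-168, 70).
General solution: p = -168 + 41t, q = 70 - 17t for integer t.
p ≥ 0: smallest is -168 mod 41 = 37 (at t = 5), with q = -15.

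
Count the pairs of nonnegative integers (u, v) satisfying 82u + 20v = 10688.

13

gcd(82, 20):
  82 = 4×20 + 2
  20 = 10×2
so gcd(82, 20) = 2.
Back-substitute for Bézout coefficients:
  2 = 82 - 4×20
  ... = 82×(1) + 20×(-4)
Scale by 5344: one solution is (5344, -21376). Reduce u mod 10: (4, 518).
General: u = 4 + 10t, v = 518 - 41t.
u ≥ 0 ⇒ t ≥ 0; v ≥ 0 ⇒ t ≤ 12. So t ∈ [0, 12]: 13 solutions.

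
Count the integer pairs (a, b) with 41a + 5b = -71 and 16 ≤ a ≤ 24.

gcd(41, 5):
  41 = 8*5 + 1
  5 = 5*1
so gcd(41, 5) = 1.
Back-substitute for Bézout coefficients:
  1 = 41 - 8*5
  ... = 41*(1) + 5*(-8)
Scale by -71: particular solution (-71, 568); reduce a mod 5: (4, -47).
General solution: a = 4 + 5t, b = -47 - 41t for integer t.
16 ≤ 4 + 5t ≤ 24 gives t ∈ [3, 4], which is 2 values.

2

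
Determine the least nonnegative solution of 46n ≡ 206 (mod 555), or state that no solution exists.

gcd(555, 46):
  555 = 12·46 + 3
  46 = 15·3 + 1
  3 = 3·1
so gcd(555, 46) = 1.
1 divides 206, so solutions exist.
Back-substitute for Bézout coefficients:
  1 = 46 - 15·3
  ... = 46·(181) + 555·(-15)
So 46·(181) ≡ 1 (mod 555); multiply by 206: n ≡ 37286 (mod 555).
Smallest nonnegative: n = 37286 mod 555 = 101.

101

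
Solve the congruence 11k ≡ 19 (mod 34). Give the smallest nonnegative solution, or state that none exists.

11

gcd(34, 11) = 1.
1 divides 19, so solutions exist.
By Bézout, 11*(-3) + 34*(1) = 1.
So 11*(-3) ≡ 1 (mod 34); multiply by 19: k ≡ -57 (mod 34).
Smallest nonnegative: k = -57 mod 34 = 11.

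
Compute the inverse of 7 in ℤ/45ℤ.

gcd(45, 7):
  45 = 6·7 + 3
  7 = 2·3 + 1
  3 = 3·1
so gcd(45, 7) = 1.
Back-substitute for Bézout coefficients:
  1 = 7 - 2·3
  ... = 7·(13) + 45·(-2)
So 7·13 ≡ 1 (mod 45), and 13 mod 45 = 13.

13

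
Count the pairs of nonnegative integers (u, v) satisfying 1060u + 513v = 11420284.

21

gcd(1060, 513) = 1.
By Bézout, 1060×(166) + 513×(-343) = 1.
One solution: (268, 21708).
General: u = 268 + 513t, v = 21708 - 1060t.
u ≥ 0 ⇒ t ≥ 0; v ≥ 0 ⇒ t ≤ 20. So t ∈ [0, 20]: 21 solutions.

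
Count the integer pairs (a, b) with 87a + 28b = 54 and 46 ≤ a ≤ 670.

gcd(87, 28):
  87 = 3·28 + 3
  28 = 9·3 + 1
  3 = 3·1
so gcd(87, 28) = 1.
Back-substitute for Bézout coefficients:
  1 = 28 - 9·3
  ... = 87·(-9) + 28·(28)
Scale by 54: particular solution (-486, 1512); reduce a mod 28: (18, -54).
General solution: a = 18 + 28t, b = -54 - 87t for integer t.
46 ≤ 18 + 28t ≤ 670 gives t ∈ [1, 23], which is 23 values.

23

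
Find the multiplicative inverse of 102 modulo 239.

157

gcd(239, 102) = 1.
By Bézout, 102×(-82) + 239×(35) = 1.
So 102×-82 ≡ 1 (mod 239), and -82 mod 239 = 157.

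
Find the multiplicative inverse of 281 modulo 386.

261

gcd(386, 281):
  386 = 1*281 + 105
  281 = 2*105 + 71
  105 = 1*71 + 34
  71 = 2*34 + 3
  34 = 11*3 + 1
  3 = 3*1
so gcd(386, 281) = 1.
Back-substitute for Bézout coefficients:
  1 = 34 - 11*3
  ... = 281*(-125) + 386*(91)
So 281*-125 ≡ 1 (mod 386), and -125 mod 386 = 261.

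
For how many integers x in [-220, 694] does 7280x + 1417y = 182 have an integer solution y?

gcd(7280, 1417):
  7280 = 5×1417 + 195
  1417 = 7×195 + 52
  195 = 3×52 + 39
  52 = 1×39 + 13
  39 = 3×13
so gcd(7280, 1417) = 13.
Back-substitute for Bézout coefficients:
  13 = 52 - 1×39
  ... = 7280×(-29) + 1417×(149)
Scale by 14: particular solution (-406, 2086); reduce x mod 109: (30, -154).
General solution: x = 30 + 109t, y = -154 - 560t for integer t.
-220 ≤ 30 + 109t ≤ 694 gives t ∈ [-2, 6], which is 9 values.

9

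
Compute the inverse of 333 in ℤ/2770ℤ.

gcd(2770, 333) = 1.
By Bézout, 333*(-183) + 2770*(22) = 1.
So 333*-183 ≡ 1 (mod 2770), and -183 mod 2770 = 2587.

2587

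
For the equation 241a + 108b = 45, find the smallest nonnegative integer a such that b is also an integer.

gcd(241, 108):
  241 = 2×108 + 25
  108 = 4×25 + 8
  25 = 3×8 + 1
  8 = 8×1
so gcd(241, 108) = 1.
1 divides 45, so solutions exist.
Back-substitute for Bézout coefficients:
  1 = 25 - 3×8
  ... = 241×(13) + 108×(-29)
Scale by 45/1 = 45: (a₀, b₀) = (585, -1305).
General solution: a = 585 + 108t, b = -1305 - 241t for integer t.
a ≥ 0: smallest is 585 mod 108 = 45 (at t = -5), with b = -100.

45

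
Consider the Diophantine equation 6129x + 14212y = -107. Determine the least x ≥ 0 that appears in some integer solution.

11601

gcd(14212, 6129) = 1  (14212 = 2*6129 + 1954, 6129 = 3*1954 + 267, 1954 = 7*267 + 85, 267 = 3*85 + 12, 85 = 7*12 + 1, 12 = 12*1).
1 divides -107, so solutions exist.
Back-substituting, 6129*(-1171) + 14212*(505) = 1.
Scale by -107/1 = -107: (x₀, y₀) = (125297, -54035).
General solution: x = 125297 + 14212t, y = -54035 - 6129t for integer t.
x ≥ 0: smallest is 125297 mod 14212 = 11601 (at t = -8), with y = -5003.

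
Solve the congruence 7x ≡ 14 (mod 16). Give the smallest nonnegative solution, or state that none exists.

gcd(16, 7) = 1.
1 divides 14, so solutions exist.
By Bézout, 7×(7) + 16×(-3) = 1.
So 7×(7) ≡ 1 (mod 16); multiply by 14: x ≡ 98 (mod 16).
Smallest nonnegative: x = 98 mod 16 = 2.

2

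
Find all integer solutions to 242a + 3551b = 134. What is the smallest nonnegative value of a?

3082

gcd(3551, 242) = 1  (3551 = 14*242 + 163, 242 = 1*163 + 79, 163 = 2*79 + 5, 79 = 15*5 + 4, 5 = 1*4 + 1, 4 = 4*1).
1 divides 134, so solutions exist.
Back-substituting, 242*(-719) + 3551*(49) = 1.
Scale by 134/1 = 134: (a₀, b₀) = (-96346, 6566).
General solution: a = -96346 + 3551t, b = 6566 - 242t for integer t.
a ≥ 0: smallest is -96346 mod 3551 = 3082 (at t = 28), with b = -210.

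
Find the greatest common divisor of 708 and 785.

gcd(785, 708) = 1  (785 = 1·708 + 77, 708 = 9·77 + 15, 77 = 5·15 + 2, 15 = 7·2 + 1, 2 = 2·1).

1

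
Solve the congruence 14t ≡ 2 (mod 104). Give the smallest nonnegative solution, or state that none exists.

15

gcd(104, 14) = 2.
2 divides 2, so solutions exist.
By Bézout, 14×(15) + 104×(-2) = 2.
So 14×(15) ≡ 2 (mod 104); multiply by 1: t ≡ 15 (mod 52).
Smallest nonnegative: t = 15 mod 52 = 15.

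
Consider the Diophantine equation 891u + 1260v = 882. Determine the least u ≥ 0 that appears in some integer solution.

42

gcd(1260, 891) = 9  (1260 = 1×891 + 369, 891 = 2×369 + 153, 369 = 2×153 + 63, 153 = 2×63 + 27, 63 = 2×27 + 9, 27 = 3×9).
9 divides 882, so solutions exist.
Back-substituting, 891×(-41) + 1260×(29) = 9.
Scale by 882/9 = 98: (u₀, v₀) = (-4018, 2842).
General solution: u = -4018 + 140t, v = 2842 - 99t for integer t.
u ≥ 0: smallest is -4018 mod 140 = 42 (at t = 29), with v = -29.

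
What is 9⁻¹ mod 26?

3

gcd(26, 9) = 1  (26 = 2*9 + 8, 9 = 1*8 + 1, 8 = 8*1).
Back-substituting, 9*(3) + 26*(-1) = 1.
So 9*3 ≡ 1 (mod 26), and 3 mod 26 = 3.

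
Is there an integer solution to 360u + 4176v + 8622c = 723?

no

gcd(4176, 360) = 72.
gcd(72, 8622) = 18.
18 does not divide 723 (remainder 3), so no integer solutions.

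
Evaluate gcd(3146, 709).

gcd(3146, 709) = 1  (3146 = 4×709 + 310, 709 = 2×310 + 89, 310 = 3×89 + 43, 89 = 2×43 + 3, 43 = 14×3 + 1, 3 = 3×1).

1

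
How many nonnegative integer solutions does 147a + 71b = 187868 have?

gcd(147, 71) = 1  (147 = 2×71 + 5, 71 = 14×5 + 1, 5 = 5×1).
Back-substituting, 147×(-14) + 71×(29) = 1.
Scale by 187868: one solution is (-2630152, 5448172). Reduce a mod 71: (43, 2557).
General: a = 43 + 71t, b = 2557 - 147t.
a ≥ 0 ⇒ t ≥ 0; b ≥ 0 ⇒ t ≤ 17. So t ∈ [0, 17]: 18 solutions.

18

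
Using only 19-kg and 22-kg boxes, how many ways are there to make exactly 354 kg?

1

Need nonnegative integers with 19j + 22k = 354.
gcd(19, 22) = 1, and 19·(7) + 22·(-6) = 1.
So (j₀, k₀) = (2478, -2124); general j = 2478 + 22t, k = -2124 - 19t.
j ≥ 0 ⇒ t ≥ -112; k ≥ 0 ⇒ t ≤ -112. That's 1 value of t.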